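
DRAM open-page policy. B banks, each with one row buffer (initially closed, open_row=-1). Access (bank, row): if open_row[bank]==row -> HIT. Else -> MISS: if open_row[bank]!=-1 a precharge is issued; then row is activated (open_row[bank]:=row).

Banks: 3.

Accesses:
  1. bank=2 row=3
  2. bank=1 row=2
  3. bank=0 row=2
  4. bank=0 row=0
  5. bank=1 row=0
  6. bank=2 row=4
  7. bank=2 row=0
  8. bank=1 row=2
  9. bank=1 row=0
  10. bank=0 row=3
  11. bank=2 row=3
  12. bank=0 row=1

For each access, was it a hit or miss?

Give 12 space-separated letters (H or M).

Answer: M M M M M M M M M M M M

Derivation:
Acc 1: bank2 row3 -> MISS (open row3); precharges=0
Acc 2: bank1 row2 -> MISS (open row2); precharges=0
Acc 3: bank0 row2 -> MISS (open row2); precharges=0
Acc 4: bank0 row0 -> MISS (open row0); precharges=1
Acc 5: bank1 row0 -> MISS (open row0); precharges=2
Acc 6: bank2 row4 -> MISS (open row4); precharges=3
Acc 7: bank2 row0 -> MISS (open row0); precharges=4
Acc 8: bank1 row2 -> MISS (open row2); precharges=5
Acc 9: bank1 row0 -> MISS (open row0); precharges=6
Acc 10: bank0 row3 -> MISS (open row3); precharges=7
Acc 11: bank2 row3 -> MISS (open row3); precharges=8
Acc 12: bank0 row1 -> MISS (open row1); precharges=9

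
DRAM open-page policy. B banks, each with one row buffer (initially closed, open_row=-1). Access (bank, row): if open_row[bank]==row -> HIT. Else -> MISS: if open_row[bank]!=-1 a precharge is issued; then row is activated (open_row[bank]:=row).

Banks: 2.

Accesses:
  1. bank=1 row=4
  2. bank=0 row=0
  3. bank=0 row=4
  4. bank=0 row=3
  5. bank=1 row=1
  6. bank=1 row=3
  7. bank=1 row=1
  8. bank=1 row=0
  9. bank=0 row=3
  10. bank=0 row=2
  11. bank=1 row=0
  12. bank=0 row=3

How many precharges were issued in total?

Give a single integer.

Answer: 8

Derivation:
Acc 1: bank1 row4 -> MISS (open row4); precharges=0
Acc 2: bank0 row0 -> MISS (open row0); precharges=0
Acc 3: bank0 row4 -> MISS (open row4); precharges=1
Acc 4: bank0 row3 -> MISS (open row3); precharges=2
Acc 5: bank1 row1 -> MISS (open row1); precharges=3
Acc 6: bank1 row3 -> MISS (open row3); precharges=4
Acc 7: bank1 row1 -> MISS (open row1); precharges=5
Acc 8: bank1 row0 -> MISS (open row0); precharges=6
Acc 9: bank0 row3 -> HIT
Acc 10: bank0 row2 -> MISS (open row2); precharges=7
Acc 11: bank1 row0 -> HIT
Acc 12: bank0 row3 -> MISS (open row3); precharges=8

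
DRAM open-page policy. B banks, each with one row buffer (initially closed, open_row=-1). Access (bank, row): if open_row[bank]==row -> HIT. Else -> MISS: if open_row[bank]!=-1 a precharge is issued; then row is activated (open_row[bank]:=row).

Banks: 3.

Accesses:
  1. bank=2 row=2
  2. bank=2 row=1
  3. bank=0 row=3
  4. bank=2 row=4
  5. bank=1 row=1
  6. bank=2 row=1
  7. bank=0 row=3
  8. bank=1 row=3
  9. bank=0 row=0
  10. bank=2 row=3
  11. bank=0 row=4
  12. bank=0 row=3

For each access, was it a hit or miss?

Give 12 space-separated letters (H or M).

Acc 1: bank2 row2 -> MISS (open row2); precharges=0
Acc 2: bank2 row1 -> MISS (open row1); precharges=1
Acc 3: bank0 row3 -> MISS (open row3); precharges=1
Acc 4: bank2 row4 -> MISS (open row4); precharges=2
Acc 5: bank1 row1 -> MISS (open row1); precharges=2
Acc 6: bank2 row1 -> MISS (open row1); precharges=3
Acc 7: bank0 row3 -> HIT
Acc 8: bank1 row3 -> MISS (open row3); precharges=4
Acc 9: bank0 row0 -> MISS (open row0); precharges=5
Acc 10: bank2 row3 -> MISS (open row3); precharges=6
Acc 11: bank0 row4 -> MISS (open row4); precharges=7
Acc 12: bank0 row3 -> MISS (open row3); precharges=8

Answer: M M M M M M H M M M M M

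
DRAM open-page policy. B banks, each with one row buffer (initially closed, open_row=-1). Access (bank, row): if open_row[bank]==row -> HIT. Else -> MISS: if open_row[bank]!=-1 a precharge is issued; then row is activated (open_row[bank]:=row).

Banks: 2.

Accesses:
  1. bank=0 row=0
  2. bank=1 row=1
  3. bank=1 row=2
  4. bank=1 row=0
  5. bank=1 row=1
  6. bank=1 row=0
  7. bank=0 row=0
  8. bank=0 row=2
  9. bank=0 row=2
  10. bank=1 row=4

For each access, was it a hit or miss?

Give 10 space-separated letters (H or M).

Acc 1: bank0 row0 -> MISS (open row0); precharges=0
Acc 2: bank1 row1 -> MISS (open row1); precharges=0
Acc 3: bank1 row2 -> MISS (open row2); precharges=1
Acc 4: bank1 row0 -> MISS (open row0); precharges=2
Acc 5: bank1 row1 -> MISS (open row1); precharges=3
Acc 6: bank1 row0 -> MISS (open row0); precharges=4
Acc 7: bank0 row0 -> HIT
Acc 8: bank0 row2 -> MISS (open row2); precharges=5
Acc 9: bank0 row2 -> HIT
Acc 10: bank1 row4 -> MISS (open row4); precharges=6

Answer: M M M M M M H M H M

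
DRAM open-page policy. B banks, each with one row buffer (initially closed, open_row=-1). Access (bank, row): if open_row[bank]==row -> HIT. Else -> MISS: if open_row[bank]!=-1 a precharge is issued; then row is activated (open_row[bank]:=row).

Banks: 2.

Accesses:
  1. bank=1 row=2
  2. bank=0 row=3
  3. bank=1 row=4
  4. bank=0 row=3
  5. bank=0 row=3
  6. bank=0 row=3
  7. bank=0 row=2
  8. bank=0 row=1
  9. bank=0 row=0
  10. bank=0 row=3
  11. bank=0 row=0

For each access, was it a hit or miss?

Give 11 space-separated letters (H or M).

Answer: M M M H H H M M M M M

Derivation:
Acc 1: bank1 row2 -> MISS (open row2); precharges=0
Acc 2: bank0 row3 -> MISS (open row3); precharges=0
Acc 3: bank1 row4 -> MISS (open row4); precharges=1
Acc 4: bank0 row3 -> HIT
Acc 5: bank0 row3 -> HIT
Acc 6: bank0 row3 -> HIT
Acc 7: bank0 row2 -> MISS (open row2); precharges=2
Acc 8: bank0 row1 -> MISS (open row1); precharges=3
Acc 9: bank0 row0 -> MISS (open row0); precharges=4
Acc 10: bank0 row3 -> MISS (open row3); precharges=5
Acc 11: bank0 row0 -> MISS (open row0); precharges=6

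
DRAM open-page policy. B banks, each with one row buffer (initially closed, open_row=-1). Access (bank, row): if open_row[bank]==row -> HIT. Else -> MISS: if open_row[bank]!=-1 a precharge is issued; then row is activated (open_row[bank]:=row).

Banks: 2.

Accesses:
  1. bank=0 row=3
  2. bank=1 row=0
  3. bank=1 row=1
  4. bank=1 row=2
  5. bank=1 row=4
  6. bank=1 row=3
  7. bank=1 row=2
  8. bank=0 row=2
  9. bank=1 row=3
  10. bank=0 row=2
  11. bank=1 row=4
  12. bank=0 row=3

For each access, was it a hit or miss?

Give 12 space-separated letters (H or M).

Answer: M M M M M M M M M H M M

Derivation:
Acc 1: bank0 row3 -> MISS (open row3); precharges=0
Acc 2: bank1 row0 -> MISS (open row0); precharges=0
Acc 3: bank1 row1 -> MISS (open row1); precharges=1
Acc 4: bank1 row2 -> MISS (open row2); precharges=2
Acc 5: bank1 row4 -> MISS (open row4); precharges=3
Acc 6: bank1 row3 -> MISS (open row3); precharges=4
Acc 7: bank1 row2 -> MISS (open row2); precharges=5
Acc 8: bank0 row2 -> MISS (open row2); precharges=6
Acc 9: bank1 row3 -> MISS (open row3); precharges=7
Acc 10: bank0 row2 -> HIT
Acc 11: bank1 row4 -> MISS (open row4); precharges=8
Acc 12: bank0 row3 -> MISS (open row3); precharges=9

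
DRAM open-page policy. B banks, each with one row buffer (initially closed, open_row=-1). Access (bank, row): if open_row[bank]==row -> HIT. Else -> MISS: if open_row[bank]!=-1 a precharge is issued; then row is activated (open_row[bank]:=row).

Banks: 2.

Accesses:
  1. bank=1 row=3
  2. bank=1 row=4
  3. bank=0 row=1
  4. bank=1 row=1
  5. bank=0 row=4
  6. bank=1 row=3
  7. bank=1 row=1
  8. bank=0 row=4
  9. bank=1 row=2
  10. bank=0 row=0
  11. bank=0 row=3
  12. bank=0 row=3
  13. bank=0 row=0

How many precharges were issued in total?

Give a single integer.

Answer: 9

Derivation:
Acc 1: bank1 row3 -> MISS (open row3); precharges=0
Acc 2: bank1 row4 -> MISS (open row4); precharges=1
Acc 3: bank0 row1 -> MISS (open row1); precharges=1
Acc 4: bank1 row1 -> MISS (open row1); precharges=2
Acc 5: bank0 row4 -> MISS (open row4); precharges=3
Acc 6: bank1 row3 -> MISS (open row3); precharges=4
Acc 7: bank1 row1 -> MISS (open row1); precharges=5
Acc 8: bank0 row4 -> HIT
Acc 9: bank1 row2 -> MISS (open row2); precharges=6
Acc 10: bank0 row0 -> MISS (open row0); precharges=7
Acc 11: bank0 row3 -> MISS (open row3); precharges=8
Acc 12: bank0 row3 -> HIT
Acc 13: bank0 row0 -> MISS (open row0); precharges=9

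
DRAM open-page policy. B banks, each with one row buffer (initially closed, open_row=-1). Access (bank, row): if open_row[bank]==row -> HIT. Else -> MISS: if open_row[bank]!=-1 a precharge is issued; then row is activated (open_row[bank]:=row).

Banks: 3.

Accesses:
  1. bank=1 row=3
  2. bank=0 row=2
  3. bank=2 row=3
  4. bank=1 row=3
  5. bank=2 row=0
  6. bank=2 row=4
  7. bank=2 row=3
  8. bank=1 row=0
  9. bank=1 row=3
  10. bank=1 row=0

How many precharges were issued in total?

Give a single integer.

Answer: 6

Derivation:
Acc 1: bank1 row3 -> MISS (open row3); precharges=0
Acc 2: bank0 row2 -> MISS (open row2); precharges=0
Acc 3: bank2 row3 -> MISS (open row3); precharges=0
Acc 4: bank1 row3 -> HIT
Acc 5: bank2 row0 -> MISS (open row0); precharges=1
Acc 6: bank2 row4 -> MISS (open row4); precharges=2
Acc 7: bank2 row3 -> MISS (open row3); precharges=3
Acc 8: bank1 row0 -> MISS (open row0); precharges=4
Acc 9: bank1 row3 -> MISS (open row3); precharges=5
Acc 10: bank1 row0 -> MISS (open row0); precharges=6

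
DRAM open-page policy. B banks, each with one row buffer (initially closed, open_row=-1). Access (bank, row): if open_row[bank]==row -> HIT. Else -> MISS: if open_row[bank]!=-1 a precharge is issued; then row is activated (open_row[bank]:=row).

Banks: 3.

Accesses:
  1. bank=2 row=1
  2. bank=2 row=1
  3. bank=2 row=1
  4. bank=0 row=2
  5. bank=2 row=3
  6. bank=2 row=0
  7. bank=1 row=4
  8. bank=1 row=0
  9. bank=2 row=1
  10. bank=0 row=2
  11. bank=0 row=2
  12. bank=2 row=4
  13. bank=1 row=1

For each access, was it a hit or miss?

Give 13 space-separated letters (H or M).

Answer: M H H M M M M M M H H M M

Derivation:
Acc 1: bank2 row1 -> MISS (open row1); precharges=0
Acc 2: bank2 row1 -> HIT
Acc 3: bank2 row1 -> HIT
Acc 4: bank0 row2 -> MISS (open row2); precharges=0
Acc 5: bank2 row3 -> MISS (open row3); precharges=1
Acc 6: bank2 row0 -> MISS (open row0); precharges=2
Acc 7: bank1 row4 -> MISS (open row4); precharges=2
Acc 8: bank1 row0 -> MISS (open row0); precharges=3
Acc 9: bank2 row1 -> MISS (open row1); precharges=4
Acc 10: bank0 row2 -> HIT
Acc 11: bank0 row2 -> HIT
Acc 12: bank2 row4 -> MISS (open row4); precharges=5
Acc 13: bank1 row1 -> MISS (open row1); precharges=6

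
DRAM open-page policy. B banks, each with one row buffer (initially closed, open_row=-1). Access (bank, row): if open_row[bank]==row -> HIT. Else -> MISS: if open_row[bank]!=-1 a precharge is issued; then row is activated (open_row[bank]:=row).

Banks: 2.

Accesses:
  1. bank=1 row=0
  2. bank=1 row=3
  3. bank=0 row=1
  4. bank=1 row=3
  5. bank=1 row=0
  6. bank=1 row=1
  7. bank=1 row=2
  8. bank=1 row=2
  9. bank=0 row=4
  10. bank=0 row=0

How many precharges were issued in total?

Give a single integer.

Answer: 6

Derivation:
Acc 1: bank1 row0 -> MISS (open row0); precharges=0
Acc 2: bank1 row3 -> MISS (open row3); precharges=1
Acc 3: bank0 row1 -> MISS (open row1); precharges=1
Acc 4: bank1 row3 -> HIT
Acc 5: bank1 row0 -> MISS (open row0); precharges=2
Acc 6: bank1 row1 -> MISS (open row1); precharges=3
Acc 7: bank1 row2 -> MISS (open row2); precharges=4
Acc 8: bank1 row2 -> HIT
Acc 9: bank0 row4 -> MISS (open row4); precharges=5
Acc 10: bank0 row0 -> MISS (open row0); precharges=6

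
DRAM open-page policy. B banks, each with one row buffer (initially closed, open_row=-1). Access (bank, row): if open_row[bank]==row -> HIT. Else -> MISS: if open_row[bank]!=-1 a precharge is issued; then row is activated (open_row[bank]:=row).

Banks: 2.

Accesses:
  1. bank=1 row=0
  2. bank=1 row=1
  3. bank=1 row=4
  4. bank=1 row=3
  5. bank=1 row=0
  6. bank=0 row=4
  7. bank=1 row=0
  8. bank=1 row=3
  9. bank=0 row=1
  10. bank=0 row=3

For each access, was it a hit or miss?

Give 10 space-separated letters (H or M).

Acc 1: bank1 row0 -> MISS (open row0); precharges=0
Acc 2: bank1 row1 -> MISS (open row1); precharges=1
Acc 3: bank1 row4 -> MISS (open row4); precharges=2
Acc 4: bank1 row3 -> MISS (open row3); precharges=3
Acc 5: bank1 row0 -> MISS (open row0); precharges=4
Acc 6: bank0 row4 -> MISS (open row4); precharges=4
Acc 7: bank1 row0 -> HIT
Acc 8: bank1 row3 -> MISS (open row3); precharges=5
Acc 9: bank0 row1 -> MISS (open row1); precharges=6
Acc 10: bank0 row3 -> MISS (open row3); precharges=7

Answer: M M M M M M H M M M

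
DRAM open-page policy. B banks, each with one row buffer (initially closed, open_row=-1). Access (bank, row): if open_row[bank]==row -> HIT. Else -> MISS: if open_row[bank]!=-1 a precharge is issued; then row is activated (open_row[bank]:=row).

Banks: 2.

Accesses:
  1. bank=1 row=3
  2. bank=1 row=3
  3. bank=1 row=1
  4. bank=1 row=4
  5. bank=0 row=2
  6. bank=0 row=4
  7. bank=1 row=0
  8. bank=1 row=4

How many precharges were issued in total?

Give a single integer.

Answer: 5

Derivation:
Acc 1: bank1 row3 -> MISS (open row3); precharges=0
Acc 2: bank1 row3 -> HIT
Acc 3: bank1 row1 -> MISS (open row1); precharges=1
Acc 4: bank1 row4 -> MISS (open row4); precharges=2
Acc 5: bank0 row2 -> MISS (open row2); precharges=2
Acc 6: bank0 row4 -> MISS (open row4); precharges=3
Acc 7: bank1 row0 -> MISS (open row0); precharges=4
Acc 8: bank1 row4 -> MISS (open row4); precharges=5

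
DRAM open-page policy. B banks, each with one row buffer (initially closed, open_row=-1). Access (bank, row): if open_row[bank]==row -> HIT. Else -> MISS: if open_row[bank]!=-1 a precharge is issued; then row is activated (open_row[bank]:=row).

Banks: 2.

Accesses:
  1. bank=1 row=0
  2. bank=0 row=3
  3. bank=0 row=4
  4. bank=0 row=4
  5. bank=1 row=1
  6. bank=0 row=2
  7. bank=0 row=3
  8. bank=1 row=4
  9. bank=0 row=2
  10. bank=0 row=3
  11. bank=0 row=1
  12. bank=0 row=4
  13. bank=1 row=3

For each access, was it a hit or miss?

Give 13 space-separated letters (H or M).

Acc 1: bank1 row0 -> MISS (open row0); precharges=0
Acc 2: bank0 row3 -> MISS (open row3); precharges=0
Acc 3: bank0 row4 -> MISS (open row4); precharges=1
Acc 4: bank0 row4 -> HIT
Acc 5: bank1 row1 -> MISS (open row1); precharges=2
Acc 6: bank0 row2 -> MISS (open row2); precharges=3
Acc 7: bank0 row3 -> MISS (open row3); precharges=4
Acc 8: bank1 row4 -> MISS (open row4); precharges=5
Acc 9: bank0 row2 -> MISS (open row2); precharges=6
Acc 10: bank0 row3 -> MISS (open row3); precharges=7
Acc 11: bank0 row1 -> MISS (open row1); precharges=8
Acc 12: bank0 row4 -> MISS (open row4); precharges=9
Acc 13: bank1 row3 -> MISS (open row3); precharges=10

Answer: M M M H M M M M M M M M M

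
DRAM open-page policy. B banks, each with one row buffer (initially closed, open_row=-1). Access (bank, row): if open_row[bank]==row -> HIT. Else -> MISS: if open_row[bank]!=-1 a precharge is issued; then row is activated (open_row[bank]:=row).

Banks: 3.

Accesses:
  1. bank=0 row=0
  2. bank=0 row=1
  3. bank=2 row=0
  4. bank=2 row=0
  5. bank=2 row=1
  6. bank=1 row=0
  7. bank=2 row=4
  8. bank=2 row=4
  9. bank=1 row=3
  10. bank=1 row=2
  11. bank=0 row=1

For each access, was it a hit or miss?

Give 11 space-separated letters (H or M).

Acc 1: bank0 row0 -> MISS (open row0); precharges=0
Acc 2: bank0 row1 -> MISS (open row1); precharges=1
Acc 3: bank2 row0 -> MISS (open row0); precharges=1
Acc 4: bank2 row0 -> HIT
Acc 5: bank2 row1 -> MISS (open row1); precharges=2
Acc 6: bank1 row0 -> MISS (open row0); precharges=2
Acc 7: bank2 row4 -> MISS (open row4); precharges=3
Acc 8: bank2 row4 -> HIT
Acc 9: bank1 row3 -> MISS (open row3); precharges=4
Acc 10: bank1 row2 -> MISS (open row2); precharges=5
Acc 11: bank0 row1 -> HIT

Answer: M M M H M M M H M M H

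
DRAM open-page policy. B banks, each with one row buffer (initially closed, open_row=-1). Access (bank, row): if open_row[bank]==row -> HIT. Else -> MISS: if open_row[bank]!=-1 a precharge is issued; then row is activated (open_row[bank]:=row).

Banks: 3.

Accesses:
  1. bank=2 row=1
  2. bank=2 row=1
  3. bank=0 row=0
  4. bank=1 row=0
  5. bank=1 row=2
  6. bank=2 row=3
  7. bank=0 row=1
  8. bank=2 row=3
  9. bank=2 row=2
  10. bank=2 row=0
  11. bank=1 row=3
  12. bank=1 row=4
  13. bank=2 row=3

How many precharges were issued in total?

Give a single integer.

Answer: 8

Derivation:
Acc 1: bank2 row1 -> MISS (open row1); precharges=0
Acc 2: bank2 row1 -> HIT
Acc 3: bank0 row0 -> MISS (open row0); precharges=0
Acc 4: bank1 row0 -> MISS (open row0); precharges=0
Acc 5: bank1 row2 -> MISS (open row2); precharges=1
Acc 6: bank2 row3 -> MISS (open row3); precharges=2
Acc 7: bank0 row1 -> MISS (open row1); precharges=3
Acc 8: bank2 row3 -> HIT
Acc 9: bank2 row2 -> MISS (open row2); precharges=4
Acc 10: bank2 row0 -> MISS (open row0); precharges=5
Acc 11: bank1 row3 -> MISS (open row3); precharges=6
Acc 12: bank1 row4 -> MISS (open row4); precharges=7
Acc 13: bank2 row3 -> MISS (open row3); precharges=8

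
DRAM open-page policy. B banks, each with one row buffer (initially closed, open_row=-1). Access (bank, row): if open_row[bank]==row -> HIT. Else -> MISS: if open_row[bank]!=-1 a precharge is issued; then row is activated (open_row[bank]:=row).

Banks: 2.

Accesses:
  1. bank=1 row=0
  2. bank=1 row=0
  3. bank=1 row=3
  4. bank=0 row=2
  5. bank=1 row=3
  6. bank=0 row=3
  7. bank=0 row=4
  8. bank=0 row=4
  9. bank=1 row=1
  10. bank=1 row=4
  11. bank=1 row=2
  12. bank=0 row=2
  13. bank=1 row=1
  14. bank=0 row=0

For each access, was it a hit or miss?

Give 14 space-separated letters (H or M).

Answer: M H M M H M M H M M M M M M

Derivation:
Acc 1: bank1 row0 -> MISS (open row0); precharges=0
Acc 2: bank1 row0 -> HIT
Acc 3: bank1 row3 -> MISS (open row3); precharges=1
Acc 4: bank0 row2 -> MISS (open row2); precharges=1
Acc 5: bank1 row3 -> HIT
Acc 6: bank0 row3 -> MISS (open row3); precharges=2
Acc 7: bank0 row4 -> MISS (open row4); precharges=3
Acc 8: bank0 row4 -> HIT
Acc 9: bank1 row1 -> MISS (open row1); precharges=4
Acc 10: bank1 row4 -> MISS (open row4); precharges=5
Acc 11: bank1 row2 -> MISS (open row2); precharges=6
Acc 12: bank0 row2 -> MISS (open row2); precharges=7
Acc 13: bank1 row1 -> MISS (open row1); precharges=8
Acc 14: bank0 row0 -> MISS (open row0); precharges=9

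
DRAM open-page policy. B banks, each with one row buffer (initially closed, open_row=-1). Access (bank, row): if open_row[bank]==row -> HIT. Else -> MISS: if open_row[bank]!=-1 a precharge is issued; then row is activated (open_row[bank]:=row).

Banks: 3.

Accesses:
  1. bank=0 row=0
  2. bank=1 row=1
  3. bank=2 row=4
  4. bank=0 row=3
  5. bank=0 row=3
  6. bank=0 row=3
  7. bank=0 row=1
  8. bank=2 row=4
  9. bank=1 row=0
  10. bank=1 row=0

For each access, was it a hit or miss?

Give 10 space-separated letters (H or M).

Acc 1: bank0 row0 -> MISS (open row0); precharges=0
Acc 2: bank1 row1 -> MISS (open row1); precharges=0
Acc 3: bank2 row4 -> MISS (open row4); precharges=0
Acc 4: bank0 row3 -> MISS (open row3); precharges=1
Acc 5: bank0 row3 -> HIT
Acc 6: bank0 row3 -> HIT
Acc 7: bank0 row1 -> MISS (open row1); precharges=2
Acc 8: bank2 row4 -> HIT
Acc 9: bank1 row0 -> MISS (open row0); precharges=3
Acc 10: bank1 row0 -> HIT

Answer: M M M M H H M H M H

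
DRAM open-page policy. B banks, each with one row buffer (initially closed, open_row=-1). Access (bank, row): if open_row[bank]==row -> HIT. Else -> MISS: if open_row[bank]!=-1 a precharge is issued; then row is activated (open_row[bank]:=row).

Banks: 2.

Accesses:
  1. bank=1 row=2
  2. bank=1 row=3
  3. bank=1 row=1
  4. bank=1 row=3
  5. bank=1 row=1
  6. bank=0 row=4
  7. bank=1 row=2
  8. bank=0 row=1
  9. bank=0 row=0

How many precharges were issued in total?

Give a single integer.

Answer: 7

Derivation:
Acc 1: bank1 row2 -> MISS (open row2); precharges=0
Acc 2: bank1 row3 -> MISS (open row3); precharges=1
Acc 3: bank1 row1 -> MISS (open row1); precharges=2
Acc 4: bank1 row3 -> MISS (open row3); precharges=3
Acc 5: bank1 row1 -> MISS (open row1); precharges=4
Acc 6: bank0 row4 -> MISS (open row4); precharges=4
Acc 7: bank1 row2 -> MISS (open row2); precharges=5
Acc 8: bank0 row1 -> MISS (open row1); precharges=6
Acc 9: bank0 row0 -> MISS (open row0); precharges=7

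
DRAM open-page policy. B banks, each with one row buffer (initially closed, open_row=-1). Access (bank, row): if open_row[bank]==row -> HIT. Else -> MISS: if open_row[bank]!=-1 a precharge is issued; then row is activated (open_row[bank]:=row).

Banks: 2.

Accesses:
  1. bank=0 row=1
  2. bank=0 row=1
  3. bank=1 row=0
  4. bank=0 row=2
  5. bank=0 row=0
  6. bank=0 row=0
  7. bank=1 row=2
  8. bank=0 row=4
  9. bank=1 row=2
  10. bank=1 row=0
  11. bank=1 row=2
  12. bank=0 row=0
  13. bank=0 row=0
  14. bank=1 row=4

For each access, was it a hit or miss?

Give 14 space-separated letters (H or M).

Acc 1: bank0 row1 -> MISS (open row1); precharges=0
Acc 2: bank0 row1 -> HIT
Acc 3: bank1 row0 -> MISS (open row0); precharges=0
Acc 4: bank0 row2 -> MISS (open row2); precharges=1
Acc 5: bank0 row0 -> MISS (open row0); precharges=2
Acc 6: bank0 row0 -> HIT
Acc 7: bank1 row2 -> MISS (open row2); precharges=3
Acc 8: bank0 row4 -> MISS (open row4); precharges=4
Acc 9: bank1 row2 -> HIT
Acc 10: bank1 row0 -> MISS (open row0); precharges=5
Acc 11: bank1 row2 -> MISS (open row2); precharges=6
Acc 12: bank0 row0 -> MISS (open row0); precharges=7
Acc 13: bank0 row0 -> HIT
Acc 14: bank1 row4 -> MISS (open row4); precharges=8

Answer: M H M M M H M M H M M M H M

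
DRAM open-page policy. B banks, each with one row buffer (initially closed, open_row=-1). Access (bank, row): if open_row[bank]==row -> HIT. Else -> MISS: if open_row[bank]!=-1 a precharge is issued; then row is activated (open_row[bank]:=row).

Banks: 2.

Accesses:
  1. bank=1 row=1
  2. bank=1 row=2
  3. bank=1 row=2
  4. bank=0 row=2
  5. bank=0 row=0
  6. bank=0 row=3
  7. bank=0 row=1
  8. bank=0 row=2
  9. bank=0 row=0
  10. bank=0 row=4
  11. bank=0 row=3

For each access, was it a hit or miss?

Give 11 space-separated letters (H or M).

Acc 1: bank1 row1 -> MISS (open row1); precharges=0
Acc 2: bank1 row2 -> MISS (open row2); precharges=1
Acc 3: bank1 row2 -> HIT
Acc 4: bank0 row2 -> MISS (open row2); precharges=1
Acc 5: bank0 row0 -> MISS (open row0); precharges=2
Acc 6: bank0 row3 -> MISS (open row3); precharges=3
Acc 7: bank0 row1 -> MISS (open row1); precharges=4
Acc 8: bank0 row2 -> MISS (open row2); precharges=5
Acc 9: bank0 row0 -> MISS (open row0); precharges=6
Acc 10: bank0 row4 -> MISS (open row4); precharges=7
Acc 11: bank0 row3 -> MISS (open row3); precharges=8

Answer: M M H M M M M M M M M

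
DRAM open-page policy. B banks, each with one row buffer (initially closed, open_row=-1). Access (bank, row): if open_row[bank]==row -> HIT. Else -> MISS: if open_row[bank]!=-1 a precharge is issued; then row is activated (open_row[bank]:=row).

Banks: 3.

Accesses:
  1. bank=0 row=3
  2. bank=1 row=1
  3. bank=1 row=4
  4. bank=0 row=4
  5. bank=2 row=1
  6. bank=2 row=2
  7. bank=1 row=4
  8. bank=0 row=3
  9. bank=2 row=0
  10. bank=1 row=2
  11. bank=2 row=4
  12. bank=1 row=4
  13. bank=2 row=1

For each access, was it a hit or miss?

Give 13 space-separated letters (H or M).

Acc 1: bank0 row3 -> MISS (open row3); precharges=0
Acc 2: bank1 row1 -> MISS (open row1); precharges=0
Acc 3: bank1 row4 -> MISS (open row4); precharges=1
Acc 4: bank0 row4 -> MISS (open row4); precharges=2
Acc 5: bank2 row1 -> MISS (open row1); precharges=2
Acc 6: bank2 row2 -> MISS (open row2); precharges=3
Acc 7: bank1 row4 -> HIT
Acc 8: bank0 row3 -> MISS (open row3); precharges=4
Acc 9: bank2 row0 -> MISS (open row0); precharges=5
Acc 10: bank1 row2 -> MISS (open row2); precharges=6
Acc 11: bank2 row4 -> MISS (open row4); precharges=7
Acc 12: bank1 row4 -> MISS (open row4); precharges=8
Acc 13: bank2 row1 -> MISS (open row1); precharges=9

Answer: M M M M M M H M M M M M M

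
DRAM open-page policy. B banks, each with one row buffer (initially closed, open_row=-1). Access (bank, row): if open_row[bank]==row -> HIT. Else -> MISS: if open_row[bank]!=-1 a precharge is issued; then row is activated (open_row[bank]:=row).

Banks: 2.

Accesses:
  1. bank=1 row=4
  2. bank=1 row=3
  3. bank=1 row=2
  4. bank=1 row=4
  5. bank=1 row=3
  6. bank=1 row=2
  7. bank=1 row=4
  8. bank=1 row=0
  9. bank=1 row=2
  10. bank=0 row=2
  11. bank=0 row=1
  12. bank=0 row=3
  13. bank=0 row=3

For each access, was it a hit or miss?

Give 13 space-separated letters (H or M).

Acc 1: bank1 row4 -> MISS (open row4); precharges=0
Acc 2: bank1 row3 -> MISS (open row3); precharges=1
Acc 3: bank1 row2 -> MISS (open row2); precharges=2
Acc 4: bank1 row4 -> MISS (open row4); precharges=3
Acc 5: bank1 row3 -> MISS (open row3); precharges=4
Acc 6: bank1 row2 -> MISS (open row2); precharges=5
Acc 7: bank1 row4 -> MISS (open row4); precharges=6
Acc 8: bank1 row0 -> MISS (open row0); precharges=7
Acc 9: bank1 row2 -> MISS (open row2); precharges=8
Acc 10: bank0 row2 -> MISS (open row2); precharges=8
Acc 11: bank0 row1 -> MISS (open row1); precharges=9
Acc 12: bank0 row3 -> MISS (open row3); precharges=10
Acc 13: bank0 row3 -> HIT

Answer: M M M M M M M M M M M M H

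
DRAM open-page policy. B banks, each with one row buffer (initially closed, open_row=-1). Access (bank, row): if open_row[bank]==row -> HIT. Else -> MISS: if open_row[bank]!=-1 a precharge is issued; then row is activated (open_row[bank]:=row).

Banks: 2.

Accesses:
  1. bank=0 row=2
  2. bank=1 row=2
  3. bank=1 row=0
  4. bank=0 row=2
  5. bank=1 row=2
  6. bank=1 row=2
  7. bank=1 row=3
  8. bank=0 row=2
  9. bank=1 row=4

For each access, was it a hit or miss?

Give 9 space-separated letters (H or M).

Acc 1: bank0 row2 -> MISS (open row2); precharges=0
Acc 2: bank1 row2 -> MISS (open row2); precharges=0
Acc 3: bank1 row0 -> MISS (open row0); precharges=1
Acc 4: bank0 row2 -> HIT
Acc 5: bank1 row2 -> MISS (open row2); precharges=2
Acc 6: bank1 row2 -> HIT
Acc 7: bank1 row3 -> MISS (open row3); precharges=3
Acc 8: bank0 row2 -> HIT
Acc 9: bank1 row4 -> MISS (open row4); precharges=4

Answer: M M M H M H M H M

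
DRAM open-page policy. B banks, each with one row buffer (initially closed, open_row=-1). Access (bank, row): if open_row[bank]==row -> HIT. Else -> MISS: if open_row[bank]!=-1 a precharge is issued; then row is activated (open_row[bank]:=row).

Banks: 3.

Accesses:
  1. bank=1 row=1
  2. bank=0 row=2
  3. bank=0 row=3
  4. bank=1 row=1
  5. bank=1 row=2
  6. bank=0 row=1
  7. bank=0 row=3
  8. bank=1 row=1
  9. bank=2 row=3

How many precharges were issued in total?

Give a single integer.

Answer: 5

Derivation:
Acc 1: bank1 row1 -> MISS (open row1); precharges=0
Acc 2: bank0 row2 -> MISS (open row2); precharges=0
Acc 3: bank0 row3 -> MISS (open row3); precharges=1
Acc 4: bank1 row1 -> HIT
Acc 5: bank1 row2 -> MISS (open row2); precharges=2
Acc 6: bank0 row1 -> MISS (open row1); precharges=3
Acc 7: bank0 row3 -> MISS (open row3); precharges=4
Acc 8: bank1 row1 -> MISS (open row1); precharges=5
Acc 9: bank2 row3 -> MISS (open row3); precharges=5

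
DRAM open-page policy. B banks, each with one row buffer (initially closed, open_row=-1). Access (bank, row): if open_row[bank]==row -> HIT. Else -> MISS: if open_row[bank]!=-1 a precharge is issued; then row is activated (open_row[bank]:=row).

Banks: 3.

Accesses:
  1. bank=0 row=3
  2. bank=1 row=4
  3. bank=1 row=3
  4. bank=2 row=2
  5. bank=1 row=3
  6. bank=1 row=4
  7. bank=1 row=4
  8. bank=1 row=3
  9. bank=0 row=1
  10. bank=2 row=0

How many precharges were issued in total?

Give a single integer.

Answer: 5

Derivation:
Acc 1: bank0 row3 -> MISS (open row3); precharges=0
Acc 2: bank1 row4 -> MISS (open row4); precharges=0
Acc 3: bank1 row3 -> MISS (open row3); precharges=1
Acc 4: bank2 row2 -> MISS (open row2); precharges=1
Acc 5: bank1 row3 -> HIT
Acc 6: bank1 row4 -> MISS (open row4); precharges=2
Acc 7: bank1 row4 -> HIT
Acc 8: bank1 row3 -> MISS (open row3); precharges=3
Acc 9: bank0 row1 -> MISS (open row1); precharges=4
Acc 10: bank2 row0 -> MISS (open row0); precharges=5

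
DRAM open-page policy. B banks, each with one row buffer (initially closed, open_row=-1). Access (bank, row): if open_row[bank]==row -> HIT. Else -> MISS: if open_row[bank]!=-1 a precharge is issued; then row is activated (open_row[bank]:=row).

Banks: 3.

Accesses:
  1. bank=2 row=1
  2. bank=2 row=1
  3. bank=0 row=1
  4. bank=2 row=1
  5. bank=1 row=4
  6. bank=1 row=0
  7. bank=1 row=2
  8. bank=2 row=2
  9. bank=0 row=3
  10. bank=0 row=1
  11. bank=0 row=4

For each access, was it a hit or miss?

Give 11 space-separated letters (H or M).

Answer: M H M H M M M M M M M

Derivation:
Acc 1: bank2 row1 -> MISS (open row1); precharges=0
Acc 2: bank2 row1 -> HIT
Acc 3: bank0 row1 -> MISS (open row1); precharges=0
Acc 4: bank2 row1 -> HIT
Acc 5: bank1 row4 -> MISS (open row4); precharges=0
Acc 6: bank1 row0 -> MISS (open row0); precharges=1
Acc 7: bank1 row2 -> MISS (open row2); precharges=2
Acc 8: bank2 row2 -> MISS (open row2); precharges=3
Acc 9: bank0 row3 -> MISS (open row3); precharges=4
Acc 10: bank0 row1 -> MISS (open row1); precharges=5
Acc 11: bank0 row4 -> MISS (open row4); precharges=6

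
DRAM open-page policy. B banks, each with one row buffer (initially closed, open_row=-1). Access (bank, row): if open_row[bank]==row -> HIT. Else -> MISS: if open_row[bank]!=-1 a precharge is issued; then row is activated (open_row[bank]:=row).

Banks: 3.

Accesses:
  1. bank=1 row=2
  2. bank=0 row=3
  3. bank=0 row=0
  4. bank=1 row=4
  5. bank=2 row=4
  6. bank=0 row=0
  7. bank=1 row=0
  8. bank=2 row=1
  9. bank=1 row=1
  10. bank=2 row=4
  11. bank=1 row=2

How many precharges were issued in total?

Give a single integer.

Acc 1: bank1 row2 -> MISS (open row2); precharges=0
Acc 2: bank0 row3 -> MISS (open row3); precharges=0
Acc 3: bank0 row0 -> MISS (open row0); precharges=1
Acc 4: bank1 row4 -> MISS (open row4); precharges=2
Acc 5: bank2 row4 -> MISS (open row4); precharges=2
Acc 6: bank0 row0 -> HIT
Acc 7: bank1 row0 -> MISS (open row0); precharges=3
Acc 8: bank2 row1 -> MISS (open row1); precharges=4
Acc 9: bank1 row1 -> MISS (open row1); precharges=5
Acc 10: bank2 row4 -> MISS (open row4); precharges=6
Acc 11: bank1 row2 -> MISS (open row2); precharges=7

Answer: 7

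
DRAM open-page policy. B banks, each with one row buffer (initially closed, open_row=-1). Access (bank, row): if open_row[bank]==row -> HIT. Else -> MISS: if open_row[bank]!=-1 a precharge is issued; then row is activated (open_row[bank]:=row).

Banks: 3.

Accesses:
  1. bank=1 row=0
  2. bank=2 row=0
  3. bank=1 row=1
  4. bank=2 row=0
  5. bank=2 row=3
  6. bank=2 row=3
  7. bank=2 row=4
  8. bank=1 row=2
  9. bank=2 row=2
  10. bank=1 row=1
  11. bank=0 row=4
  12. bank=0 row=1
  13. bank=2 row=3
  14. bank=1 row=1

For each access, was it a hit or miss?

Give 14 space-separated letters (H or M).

Answer: M M M H M H M M M M M M M H

Derivation:
Acc 1: bank1 row0 -> MISS (open row0); precharges=0
Acc 2: bank2 row0 -> MISS (open row0); precharges=0
Acc 3: bank1 row1 -> MISS (open row1); precharges=1
Acc 4: bank2 row0 -> HIT
Acc 5: bank2 row3 -> MISS (open row3); precharges=2
Acc 6: bank2 row3 -> HIT
Acc 7: bank2 row4 -> MISS (open row4); precharges=3
Acc 8: bank1 row2 -> MISS (open row2); precharges=4
Acc 9: bank2 row2 -> MISS (open row2); precharges=5
Acc 10: bank1 row1 -> MISS (open row1); precharges=6
Acc 11: bank0 row4 -> MISS (open row4); precharges=6
Acc 12: bank0 row1 -> MISS (open row1); precharges=7
Acc 13: bank2 row3 -> MISS (open row3); precharges=8
Acc 14: bank1 row1 -> HIT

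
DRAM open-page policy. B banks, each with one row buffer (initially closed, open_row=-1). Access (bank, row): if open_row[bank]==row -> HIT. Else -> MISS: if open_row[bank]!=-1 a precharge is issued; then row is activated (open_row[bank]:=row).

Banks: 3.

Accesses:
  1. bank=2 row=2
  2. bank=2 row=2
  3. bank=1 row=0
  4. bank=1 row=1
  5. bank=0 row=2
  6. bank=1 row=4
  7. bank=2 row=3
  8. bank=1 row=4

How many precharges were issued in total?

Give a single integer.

Acc 1: bank2 row2 -> MISS (open row2); precharges=0
Acc 2: bank2 row2 -> HIT
Acc 3: bank1 row0 -> MISS (open row0); precharges=0
Acc 4: bank1 row1 -> MISS (open row1); precharges=1
Acc 5: bank0 row2 -> MISS (open row2); precharges=1
Acc 6: bank1 row4 -> MISS (open row4); precharges=2
Acc 7: bank2 row3 -> MISS (open row3); precharges=3
Acc 8: bank1 row4 -> HIT

Answer: 3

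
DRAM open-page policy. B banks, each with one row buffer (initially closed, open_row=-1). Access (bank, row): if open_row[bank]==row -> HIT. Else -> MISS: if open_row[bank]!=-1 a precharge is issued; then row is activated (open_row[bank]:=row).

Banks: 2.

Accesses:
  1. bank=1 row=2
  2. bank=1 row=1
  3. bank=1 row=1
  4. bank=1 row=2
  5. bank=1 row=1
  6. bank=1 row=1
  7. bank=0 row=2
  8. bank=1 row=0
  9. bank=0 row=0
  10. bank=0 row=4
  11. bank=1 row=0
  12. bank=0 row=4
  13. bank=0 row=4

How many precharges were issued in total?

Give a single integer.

Answer: 6

Derivation:
Acc 1: bank1 row2 -> MISS (open row2); precharges=0
Acc 2: bank1 row1 -> MISS (open row1); precharges=1
Acc 3: bank1 row1 -> HIT
Acc 4: bank1 row2 -> MISS (open row2); precharges=2
Acc 5: bank1 row1 -> MISS (open row1); precharges=3
Acc 6: bank1 row1 -> HIT
Acc 7: bank0 row2 -> MISS (open row2); precharges=3
Acc 8: bank1 row0 -> MISS (open row0); precharges=4
Acc 9: bank0 row0 -> MISS (open row0); precharges=5
Acc 10: bank0 row4 -> MISS (open row4); precharges=6
Acc 11: bank1 row0 -> HIT
Acc 12: bank0 row4 -> HIT
Acc 13: bank0 row4 -> HIT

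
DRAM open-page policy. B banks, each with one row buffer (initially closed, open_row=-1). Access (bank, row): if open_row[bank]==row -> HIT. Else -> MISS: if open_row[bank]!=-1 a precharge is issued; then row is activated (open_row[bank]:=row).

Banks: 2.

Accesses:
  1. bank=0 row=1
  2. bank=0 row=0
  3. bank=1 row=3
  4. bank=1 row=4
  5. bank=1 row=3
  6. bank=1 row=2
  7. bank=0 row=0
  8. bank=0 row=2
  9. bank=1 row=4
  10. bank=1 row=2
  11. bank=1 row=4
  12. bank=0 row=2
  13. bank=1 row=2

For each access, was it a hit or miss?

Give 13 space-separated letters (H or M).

Answer: M M M M M M H M M M M H M

Derivation:
Acc 1: bank0 row1 -> MISS (open row1); precharges=0
Acc 2: bank0 row0 -> MISS (open row0); precharges=1
Acc 3: bank1 row3 -> MISS (open row3); precharges=1
Acc 4: bank1 row4 -> MISS (open row4); precharges=2
Acc 5: bank1 row3 -> MISS (open row3); precharges=3
Acc 6: bank1 row2 -> MISS (open row2); precharges=4
Acc 7: bank0 row0 -> HIT
Acc 8: bank0 row2 -> MISS (open row2); precharges=5
Acc 9: bank1 row4 -> MISS (open row4); precharges=6
Acc 10: bank1 row2 -> MISS (open row2); precharges=7
Acc 11: bank1 row4 -> MISS (open row4); precharges=8
Acc 12: bank0 row2 -> HIT
Acc 13: bank1 row2 -> MISS (open row2); precharges=9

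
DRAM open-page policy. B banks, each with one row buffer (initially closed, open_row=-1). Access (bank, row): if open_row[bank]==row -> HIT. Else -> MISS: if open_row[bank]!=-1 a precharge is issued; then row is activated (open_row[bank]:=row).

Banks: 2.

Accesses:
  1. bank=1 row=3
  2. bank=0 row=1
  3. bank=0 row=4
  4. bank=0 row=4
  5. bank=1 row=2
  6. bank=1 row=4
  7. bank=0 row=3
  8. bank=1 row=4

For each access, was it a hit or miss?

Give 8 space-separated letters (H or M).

Answer: M M M H M M M H

Derivation:
Acc 1: bank1 row3 -> MISS (open row3); precharges=0
Acc 2: bank0 row1 -> MISS (open row1); precharges=0
Acc 3: bank0 row4 -> MISS (open row4); precharges=1
Acc 4: bank0 row4 -> HIT
Acc 5: bank1 row2 -> MISS (open row2); precharges=2
Acc 6: bank1 row4 -> MISS (open row4); precharges=3
Acc 7: bank0 row3 -> MISS (open row3); precharges=4
Acc 8: bank1 row4 -> HIT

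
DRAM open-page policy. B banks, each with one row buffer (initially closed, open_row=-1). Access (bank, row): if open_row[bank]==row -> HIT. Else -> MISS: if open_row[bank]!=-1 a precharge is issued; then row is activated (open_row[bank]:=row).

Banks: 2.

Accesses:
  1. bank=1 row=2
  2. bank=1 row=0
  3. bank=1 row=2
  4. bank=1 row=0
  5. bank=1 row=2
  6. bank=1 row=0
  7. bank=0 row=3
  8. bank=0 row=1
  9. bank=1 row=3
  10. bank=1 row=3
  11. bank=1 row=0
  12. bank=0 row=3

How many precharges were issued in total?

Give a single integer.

Answer: 9

Derivation:
Acc 1: bank1 row2 -> MISS (open row2); precharges=0
Acc 2: bank1 row0 -> MISS (open row0); precharges=1
Acc 3: bank1 row2 -> MISS (open row2); precharges=2
Acc 4: bank1 row0 -> MISS (open row0); precharges=3
Acc 5: bank1 row2 -> MISS (open row2); precharges=4
Acc 6: bank1 row0 -> MISS (open row0); precharges=5
Acc 7: bank0 row3 -> MISS (open row3); precharges=5
Acc 8: bank0 row1 -> MISS (open row1); precharges=6
Acc 9: bank1 row3 -> MISS (open row3); precharges=7
Acc 10: bank1 row3 -> HIT
Acc 11: bank1 row0 -> MISS (open row0); precharges=8
Acc 12: bank0 row3 -> MISS (open row3); precharges=9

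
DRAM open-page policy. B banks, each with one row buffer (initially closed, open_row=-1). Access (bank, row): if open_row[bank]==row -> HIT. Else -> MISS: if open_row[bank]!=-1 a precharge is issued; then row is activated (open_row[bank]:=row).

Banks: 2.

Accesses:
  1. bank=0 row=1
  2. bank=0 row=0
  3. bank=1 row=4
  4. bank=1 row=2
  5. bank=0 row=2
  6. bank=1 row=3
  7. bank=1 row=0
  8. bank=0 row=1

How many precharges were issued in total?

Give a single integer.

Acc 1: bank0 row1 -> MISS (open row1); precharges=0
Acc 2: bank0 row0 -> MISS (open row0); precharges=1
Acc 3: bank1 row4 -> MISS (open row4); precharges=1
Acc 4: bank1 row2 -> MISS (open row2); precharges=2
Acc 5: bank0 row2 -> MISS (open row2); precharges=3
Acc 6: bank1 row3 -> MISS (open row3); precharges=4
Acc 7: bank1 row0 -> MISS (open row0); precharges=5
Acc 8: bank0 row1 -> MISS (open row1); precharges=6

Answer: 6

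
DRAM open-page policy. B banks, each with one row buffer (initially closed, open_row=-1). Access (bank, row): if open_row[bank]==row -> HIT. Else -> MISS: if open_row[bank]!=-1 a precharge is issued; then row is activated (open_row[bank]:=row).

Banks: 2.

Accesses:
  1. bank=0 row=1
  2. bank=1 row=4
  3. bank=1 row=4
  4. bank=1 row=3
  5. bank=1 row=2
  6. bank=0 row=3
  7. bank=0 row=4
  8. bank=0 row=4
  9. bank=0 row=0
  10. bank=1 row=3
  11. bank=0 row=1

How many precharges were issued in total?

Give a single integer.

Answer: 7

Derivation:
Acc 1: bank0 row1 -> MISS (open row1); precharges=0
Acc 2: bank1 row4 -> MISS (open row4); precharges=0
Acc 3: bank1 row4 -> HIT
Acc 4: bank1 row3 -> MISS (open row3); precharges=1
Acc 5: bank1 row2 -> MISS (open row2); precharges=2
Acc 6: bank0 row3 -> MISS (open row3); precharges=3
Acc 7: bank0 row4 -> MISS (open row4); precharges=4
Acc 8: bank0 row4 -> HIT
Acc 9: bank0 row0 -> MISS (open row0); precharges=5
Acc 10: bank1 row3 -> MISS (open row3); precharges=6
Acc 11: bank0 row1 -> MISS (open row1); precharges=7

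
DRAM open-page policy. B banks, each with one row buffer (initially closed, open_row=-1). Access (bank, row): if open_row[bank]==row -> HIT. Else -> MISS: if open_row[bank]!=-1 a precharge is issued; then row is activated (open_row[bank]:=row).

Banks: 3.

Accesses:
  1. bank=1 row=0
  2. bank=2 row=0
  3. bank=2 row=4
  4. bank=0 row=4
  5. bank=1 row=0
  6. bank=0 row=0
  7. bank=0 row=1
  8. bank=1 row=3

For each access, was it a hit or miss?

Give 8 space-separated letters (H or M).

Acc 1: bank1 row0 -> MISS (open row0); precharges=0
Acc 2: bank2 row0 -> MISS (open row0); precharges=0
Acc 3: bank2 row4 -> MISS (open row4); precharges=1
Acc 4: bank0 row4 -> MISS (open row4); precharges=1
Acc 5: bank1 row0 -> HIT
Acc 6: bank0 row0 -> MISS (open row0); precharges=2
Acc 7: bank0 row1 -> MISS (open row1); precharges=3
Acc 8: bank1 row3 -> MISS (open row3); precharges=4

Answer: M M M M H M M M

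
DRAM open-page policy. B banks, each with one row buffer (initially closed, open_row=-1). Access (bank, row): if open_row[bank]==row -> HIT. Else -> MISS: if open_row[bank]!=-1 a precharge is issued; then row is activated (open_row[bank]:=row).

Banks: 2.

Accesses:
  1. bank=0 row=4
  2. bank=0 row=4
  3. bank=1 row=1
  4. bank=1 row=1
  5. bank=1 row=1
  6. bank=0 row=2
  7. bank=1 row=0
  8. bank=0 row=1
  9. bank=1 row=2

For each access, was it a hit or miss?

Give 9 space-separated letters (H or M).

Answer: M H M H H M M M M

Derivation:
Acc 1: bank0 row4 -> MISS (open row4); precharges=0
Acc 2: bank0 row4 -> HIT
Acc 3: bank1 row1 -> MISS (open row1); precharges=0
Acc 4: bank1 row1 -> HIT
Acc 5: bank1 row1 -> HIT
Acc 6: bank0 row2 -> MISS (open row2); precharges=1
Acc 7: bank1 row0 -> MISS (open row0); precharges=2
Acc 8: bank0 row1 -> MISS (open row1); precharges=3
Acc 9: bank1 row2 -> MISS (open row2); precharges=4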